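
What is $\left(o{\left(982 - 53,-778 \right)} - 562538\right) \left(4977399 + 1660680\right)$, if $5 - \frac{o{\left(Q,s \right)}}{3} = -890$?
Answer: $-3716348442387$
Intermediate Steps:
$o{\left(Q,s \right)} = 2685$ ($o{\left(Q,s \right)} = 15 - -2670 = 15 + 2670 = 2685$)
$\left(o{\left(982 - 53,-778 \right)} - 562538\right) \left(4977399 + 1660680\right) = \left(2685 - 562538\right) \left(4977399 + 1660680\right) = \left(-559853\right) 6638079 = -3716348442387$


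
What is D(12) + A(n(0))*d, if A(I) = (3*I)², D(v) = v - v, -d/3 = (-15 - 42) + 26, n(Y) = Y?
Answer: 0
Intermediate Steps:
d = 93 (d = -3*((-15 - 42) + 26) = -3*(-57 + 26) = -3*(-31) = 93)
D(v) = 0
A(I) = 9*I²
D(12) + A(n(0))*d = 0 + (9*0²)*93 = 0 + (9*0)*93 = 0 + 0*93 = 0 + 0 = 0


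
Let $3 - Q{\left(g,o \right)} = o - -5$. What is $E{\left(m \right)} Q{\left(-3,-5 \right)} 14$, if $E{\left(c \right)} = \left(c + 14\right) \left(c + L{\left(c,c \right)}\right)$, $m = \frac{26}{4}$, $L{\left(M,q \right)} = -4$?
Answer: $\frac{4305}{2} \approx 2152.5$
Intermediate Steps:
$Q{\left(g,o \right)} = -2 - o$ ($Q{\left(g,o \right)} = 3 - \left(o - -5\right) = 3 - \left(o + 5\right) = 3 - \left(5 + o\right) = -2 - o$)
$m = \frac{13}{2}$ ($m = 26 \cdot \frac{1}{4} = \frac{13}{2} \approx 6.5$)
$E{\left(c \right)} = \left(-4 + c\right) \left(14 + c\right)$ ($E{\left(c \right)} = \left(c + 14\right) \left(c - 4\right) = \left(14 + c\right) \left(-4 + c\right) = \left(-4 + c\right) \left(14 + c\right)$)
$E{\left(m \right)} Q{\left(-3,-5 \right)} 14 = \left(-56 + \left(\frac{13}{2}\right)^{2} + 10 \cdot \frac{13}{2}\right) \left(-2 - -5\right) 14 = \left(-56 + \frac{169}{4} + 65\right) \left(-2 + 5\right) 14 = \frac{205 \cdot 3 \cdot 14}{4} = \frac{205}{4} \cdot 42 = \frac{4305}{2}$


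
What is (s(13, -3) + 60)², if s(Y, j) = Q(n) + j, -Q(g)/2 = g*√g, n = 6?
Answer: 4113 - 1368*√6 ≈ 762.10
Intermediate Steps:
Q(g) = -2*g^(3/2) (Q(g) = -2*g*√g = -2*g^(3/2))
s(Y, j) = j - 12*√6 (s(Y, j) = -12*√6 + j = j - 12*√6)
(s(13, -3) + 60)² = ((-3 - 12*√6) + 60)² = (57 - 12*√6)²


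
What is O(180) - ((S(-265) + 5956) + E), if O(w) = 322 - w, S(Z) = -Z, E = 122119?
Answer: -128198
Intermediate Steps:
O(180) - ((S(-265) + 5956) + E) = (322 - 1*180) - ((-1*(-265) + 5956) + 122119) = (322 - 180) - ((265 + 5956) + 122119) = 142 - (6221 + 122119) = 142 - 1*128340 = 142 - 128340 = -128198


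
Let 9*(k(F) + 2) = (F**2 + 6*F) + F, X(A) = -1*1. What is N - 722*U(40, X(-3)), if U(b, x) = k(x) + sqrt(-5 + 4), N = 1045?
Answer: 8911/3 - 722*I ≈ 2970.3 - 722.0*I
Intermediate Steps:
X(A) = -1
k(F) = -2 + F**2/9 + 7*F/9 (k(F) = -2 + ((F**2 + 6*F) + F)/9 = -2 + (F**2 + 7*F)/9 = -2 + (F**2/9 + 7*F/9) = -2 + F**2/9 + 7*F/9)
U(b, x) = -2 + I + x**2/9 + 7*x/9 (U(b, x) = (-2 + x**2/9 + 7*x/9) + sqrt(-5 + 4) = (-2 + x**2/9 + 7*x/9) + sqrt(-1) = (-2 + x**2/9 + 7*x/9) + I = -2 + I + x**2/9 + 7*x/9)
N - 722*U(40, X(-3)) = 1045 - 722*(-2 + I + (1/9)*(-1)**2 + (7/9)*(-1)) = 1045 - 722*(-2 + I + (1/9)*1 - 7/9) = 1045 - 722*(-2 + I + 1/9 - 7/9) = 1045 - 722*(-8/3 + I) = 1045 + (5776/3 - 722*I) = 8911/3 - 722*I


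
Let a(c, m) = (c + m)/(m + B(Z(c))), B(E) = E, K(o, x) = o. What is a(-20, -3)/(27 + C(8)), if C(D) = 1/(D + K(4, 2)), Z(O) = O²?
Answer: -276/129025 ≈ -0.0021391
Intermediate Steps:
C(D) = 1/(4 + D) (C(D) = 1/(D + 4) = 1/(4 + D))
a(c, m) = (c + m)/(m + c²)
a(-20, -3)/(27 + C(8)) = ((-20 - 3)/(-3 + (-20)²))/(27 + 1/(4 + 8)) = (-23/(-3 + 400))/(27 + 1/12) = (-23/397)/(27 + 1/12) = ((1/397)*(-23))/(325/12) = -23/397*12/325 = -276/129025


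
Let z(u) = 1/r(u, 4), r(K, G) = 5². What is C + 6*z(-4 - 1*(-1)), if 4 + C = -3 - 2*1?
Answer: -219/25 ≈ -8.7600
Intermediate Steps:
C = -9 (C = -4 + (-3 - 2*1) = -4 + (-3 - 2) = -4 - 5 = -9)
r(K, G) = 25
z(u) = 1/25
C + 6*z(-4 - 1*(-1)) = -9 + 6*(1/25) = -9 + 6/25 = -219/25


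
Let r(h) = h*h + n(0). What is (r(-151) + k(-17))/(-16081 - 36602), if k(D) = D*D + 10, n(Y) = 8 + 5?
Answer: -23113/52683 ≈ -0.43872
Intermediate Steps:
n(Y) = 13
r(h) = 13 + h² (r(h) = h*h + 13 = h² + 13 = 13 + h²)
k(D) = 10 + D² (k(D) = D² + 10 = 10 + D²)
(r(-151) + k(-17))/(-16081 - 36602) = ((13 + (-151)²) + (10 + (-17)²))/(-16081 - 36602) = ((13 + 22801) + (10 + 289))/(-52683) = (22814 + 299)*(-1/52683) = 23113*(-1/52683) = -23113/52683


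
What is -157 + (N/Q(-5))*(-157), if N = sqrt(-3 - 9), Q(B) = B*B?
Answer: -157 - 314*I*sqrt(3)/25 ≈ -157.0 - 21.755*I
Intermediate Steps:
Q(B) = B**2
N = 2*I*sqrt(3) (N = sqrt(-12) = 2*I*sqrt(3) ≈ 3.4641*I)
-157 + (N/Q(-5))*(-157) = -157 + ((2*I*sqrt(3))/((-5)**2))*(-157) = -157 + ((2*I*sqrt(3))/25)*(-157) = -157 + ((2*I*sqrt(3))*(1/25))*(-157) = -157 + (2*I*sqrt(3)/25)*(-157) = -157 - 314*I*sqrt(3)/25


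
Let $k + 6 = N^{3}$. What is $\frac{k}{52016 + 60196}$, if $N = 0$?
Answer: $- \frac{1}{18702} \approx -5.347 \cdot 10^{-5}$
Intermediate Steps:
$k = -6$ ($k = -6 + 0^{3} = -6 + 0 = -6$)
$\frac{k}{52016 + 60196} = - \frac{6}{52016 + 60196} = - \frac{6}{112212} = \left(-6\right) \frac{1}{112212} = - \frac{1}{18702}$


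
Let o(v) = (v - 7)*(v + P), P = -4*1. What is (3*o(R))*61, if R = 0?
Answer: 5124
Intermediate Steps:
P = -4
o(v) = (-7 + v)*(-4 + v) (o(v) = (v - 7)*(v - 4) = (-7 + v)*(-4 + v))
(3*o(R))*61 = (3*(28 + 0² - 11*0))*61 = (3*(28 + 0 + 0))*61 = (3*28)*61 = 84*61 = 5124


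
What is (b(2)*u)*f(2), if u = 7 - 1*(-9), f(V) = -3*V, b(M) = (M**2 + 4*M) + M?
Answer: -1344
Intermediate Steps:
b(M) = M**2 + 5*M
u = 16 (u = 7 + 9 = 16)
(b(2)*u)*f(2) = ((2*(5 + 2))*16)*(-3*2) = ((2*7)*16)*(-6) = (14*16)*(-6) = 224*(-6) = -1344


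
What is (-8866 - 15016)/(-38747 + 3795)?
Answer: 11941/17476 ≈ 0.68328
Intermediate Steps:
(-8866 - 15016)/(-38747 + 3795) = -23882/(-34952) = -23882*(-1/34952) = 11941/17476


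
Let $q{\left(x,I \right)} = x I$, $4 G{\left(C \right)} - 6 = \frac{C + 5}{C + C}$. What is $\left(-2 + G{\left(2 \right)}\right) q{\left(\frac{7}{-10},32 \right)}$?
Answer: $\frac{7}{5} \approx 1.4$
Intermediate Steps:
$G{\left(C \right)} = \frac{3}{2} + \frac{5 + C}{8 C}$ ($G{\left(C \right)} = \frac{3}{2} + \frac{\left(C + 5\right) \frac{1}{C + C}}{4} = \frac{3}{2} + \frac{\left(5 + C\right) \frac{1}{2 C}}{4} = \frac{3}{2} + \frac{\frac{1}{2} \frac{1}{C} \left(5 + C\right)}{4} = \frac{3}{2} + \frac{5 + C}{8 C}$)
$q{\left(x,I \right)} = I x$
$\left(-2 + G{\left(2 \right)}\right) q{\left(\frac{7}{-10},32 \right)} = \left(-2 + \frac{5 + 13 \cdot 2}{8 \cdot 2}\right) 32 \frac{7}{-10} = \left(-2 + \frac{1}{8} \cdot \frac{1}{2} \left(5 + 26\right)\right) 32 \cdot 7 \left(- \frac{1}{10}\right) = \left(-2 + \frac{1}{8} \cdot \frac{1}{2} \cdot 31\right) 32 \left(- \frac{7}{10}\right) = \left(-2 + \frac{31}{16}\right) \left(- \frac{112}{5}\right) = \left(- \frac{1}{16}\right) \left(- \frac{112}{5}\right) = \frac{7}{5}$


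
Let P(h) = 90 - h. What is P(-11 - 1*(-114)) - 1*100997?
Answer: -101010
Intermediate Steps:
P(-11 - 1*(-114)) - 1*100997 = (90 - (-11 - 1*(-114))) - 1*100997 = (90 - (-11 + 114)) - 100997 = (90 - 1*103) - 100997 = (90 - 103) - 100997 = -13 - 100997 = -101010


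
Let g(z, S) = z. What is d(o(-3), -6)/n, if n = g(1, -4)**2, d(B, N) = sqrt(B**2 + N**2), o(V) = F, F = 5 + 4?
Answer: 3*sqrt(13) ≈ 10.817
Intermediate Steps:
F = 9
o(V) = 9
n = 1 (n = 1**2 = 1)
d(o(-3), -6)/n = sqrt(9**2 + (-6)**2)/1 = sqrt(81 + 36)*1 = sqrt(117)*1 = (3*sqrt(13))*1 = 3*sqrt(13)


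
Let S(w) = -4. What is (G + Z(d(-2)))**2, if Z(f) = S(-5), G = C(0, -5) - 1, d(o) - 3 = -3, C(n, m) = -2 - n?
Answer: 49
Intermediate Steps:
d(o) = 0 (d(o) = 3 - 3 = 0)
G = -3 (G = (-2 - 1*0) - 1 = (-2 + 0) - 1 = -2 - 1 = -3)
Z(f) = -4
(G + Z(d(-2)))**2 = (-3 - 4)**2 = (-7)**2 = 49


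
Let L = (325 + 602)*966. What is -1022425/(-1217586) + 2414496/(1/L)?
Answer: 2632588602203990617/1217586 ≈ 2.1621e+12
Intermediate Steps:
L = 895482 (L = 927*966 = 895482)
-1022425/(-1217586) + 2414496/(1/L) = -1022425/(-1217586) + 2414496/(1/895482) = -1022425*(-1/1217586) + 2414496/(1/895482) = 1022425/1217586 + 2414496*895482 = 1022425/1217586 + 2162137707072 = 2632588602203990617/1217586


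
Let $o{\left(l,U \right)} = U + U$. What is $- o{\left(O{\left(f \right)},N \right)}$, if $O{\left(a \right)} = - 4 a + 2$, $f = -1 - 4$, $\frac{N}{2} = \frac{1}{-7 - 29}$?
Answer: $\frac{1}{9} \approx 0.11111$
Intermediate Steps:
$N = - \frac{1}{18}$ ($N = \frac{2}{-7 - 29} = \frac{2}{-36} = 2 \left(- \frac{1}{36}\right) = - \frac{1}{18} \approx -0.055556$)
$f = -5$ ($f = -1 - 4 = -5$)
$O{\left(a \right)} = 2 - 4 a$
$o{\left(l,U \right)} = 2 U$
$- o{\left(O{\left(f \right)},N \right)} = - \frac{2 \left(-1\right)}{18} = \left(-1\right) \left(- \frac{1}{9}\right) = \frac{1}{9}$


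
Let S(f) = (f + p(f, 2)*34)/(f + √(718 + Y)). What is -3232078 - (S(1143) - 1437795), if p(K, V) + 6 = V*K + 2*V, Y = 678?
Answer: -2341724479256/1305053 + 157598*√349/1305053 ≈ -1.7944e+6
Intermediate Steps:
p(K, V) = -6 + 2*V + K*V (p(K, V) = -6 + (V*K + 2*V) = -6 + (K*V + 2*V) = -6 + (2*V + K*V) = -6 + 2*V + K*V)
S(f) = (-68 + 69*f)/(f + 2*√349) (S(f) = (f + (-6 + 2*2 + f*2)*34)/(f + √(718 + 678)) = (f + (-6 + 4 + 2*f)*34)/(f + √1396) = (f + (-2 + 2*f)*34)/(f + 2*√349) = (f + (-68 + 68*f))/(f + 2*√349) = (-68 + 69*f)/(f + 2*√349))
-3232078 - (S(1143) - 1437795) = -3232078 - ((-68 + 69*1143)/(1143 + 2*√349) - 1437795) = -3232078 - ((-68 + 78867)/(1143 + 2*√349) - 1437795) = -3232078 - (78799/(1143 + 2*√349) - 1437795) = -3232078 - (-1437795 + 78799/(1143 + 2*√349)) = -3232078 + (1437795 - 78799/(1143 + 2*√349)) = -1794283 - 78799/(1143 + 2*√349)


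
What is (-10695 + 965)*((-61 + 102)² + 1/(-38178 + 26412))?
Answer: -96223107925/5883 ≈ -1.6356e+7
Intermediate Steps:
(-10695 + 965)*((-61 + 102)² + 1/(-38178 + 26412)) = -9730*(41² + 1/(-11766)) = -9730*(1681 - 1/11766) = -9730*19778645/11766 = -96223107925/5883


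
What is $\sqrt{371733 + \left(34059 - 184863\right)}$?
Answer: $\sqrt{220929} \approx 470.03$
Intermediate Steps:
$\sqrt{371733 + \left(34059 - 184863\right)} = \sqrt{371733 - 150804} = \sqrt{220929}$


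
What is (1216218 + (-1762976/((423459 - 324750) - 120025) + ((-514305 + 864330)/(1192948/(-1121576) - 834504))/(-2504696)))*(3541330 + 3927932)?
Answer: 97170454924667567770161508363323/10695856888811624726 ≈ 9.0849e+12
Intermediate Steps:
(1216218 + (-1762976/((423459 - 324750) - 120025) + ((-514305 + 864330)/(1192948/(-1121576) - 834504))/(-2504696)))*(3541330 + 3927932) = (1216218 + (-1762976/(98709 - 120025) + (350025/(1192948*(-1/1121576) - 834504))*(-1/2504696)))*7469262 = (1216218 + (-1762976/(-21316) + (350025/(-298237/280394 - 834504))*(-1/2504696)))*7469262 = (1216218 + (-1762976*(-1/21316) + (350025/(-233990212813/280394))*(-1/2504696)))*7469262 = (1216218 + (440744/5329 + (350025*(-280394/233990212813))*(-1/2504696)))*7469262 = (1216218 + (440744/5329 - 98144909850/233990212813*(-1/2504696)))*7469262 = (1216218 + (440744/5329 + 49072454925/293037175035934924))*7469262 = (1216218 + 1769238040212948142997/21391713777623249452)*7469262 = (26018756585233606150155533/21391713777623249452)*7469262 = 97170454924667567770161508363323/10695856888811624726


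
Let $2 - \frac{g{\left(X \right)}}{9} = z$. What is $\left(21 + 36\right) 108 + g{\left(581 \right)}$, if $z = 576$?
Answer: $990$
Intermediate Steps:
$g{\left(X \right)} = -5166$ ($g{\left(X \right)} = 18 - 5184 = -5166$)
$\left(21 + 36\right) 108 + g{\left(581 \right)} = \left(21 + 36\right) 108 - 5166 = 57 \cdot 108 - 5166 = 6156 - 5166 = 990$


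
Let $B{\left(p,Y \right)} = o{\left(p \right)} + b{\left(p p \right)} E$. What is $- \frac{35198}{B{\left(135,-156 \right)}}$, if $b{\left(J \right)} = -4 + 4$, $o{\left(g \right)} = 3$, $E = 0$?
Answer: $- \frac{35198}{3} \approx -11733.0$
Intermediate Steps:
$b{\left(J \right)} = 0$
$B{\left(p,Y \right)} = 3$ ($B{\left(p,Y \right)} = 3 + 0 \cdot 0 = 3 + 0 = 3$)
$- \frac{35198}{B{\left(135,-156 \right)}} = - \frac{35198}{3}$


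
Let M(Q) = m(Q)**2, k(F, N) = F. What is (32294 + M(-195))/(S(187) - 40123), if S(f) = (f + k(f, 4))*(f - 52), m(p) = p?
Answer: 70319/10367 ≈ 6.7830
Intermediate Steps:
S(f) = 2*f*(-52 + f) (S(f) = (f + f)*(f - 52) = (2*f)*(-52 + f) = 2*f*(-52 + f))
M(Q) = Q**2
(32294 + M(-195))/(S(187) - 40123) = (32294 + (-195)**2)/(2*187*(-52 + 187) - 40123) = (32294 + 38025)/(2*187*135 - 40123) = 70319/(50490 - 40123) = 70319/10367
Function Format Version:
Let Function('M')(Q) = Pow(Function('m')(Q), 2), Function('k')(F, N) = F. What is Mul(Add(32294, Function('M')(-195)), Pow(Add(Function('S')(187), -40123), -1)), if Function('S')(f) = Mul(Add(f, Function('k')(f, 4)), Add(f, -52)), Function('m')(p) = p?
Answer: Rational(70319, 10367) ≈ 6.7830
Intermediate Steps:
Function('S')(f) = Mul(2, f, Add(-52, f)) (Function('S')(f) = Mul(Add(f, f), Add(f, -52)) = Mul(Mul(2, f), Add(-52, f)) = Mul(2, f, Add(-52, f)))
Function('M')(Q) = Pow(Q, 2)
Mul(Add(32294, Function('M')(-195)), Pow(Add(Function('S')(187), -40123), -1)) = Mul(Add(32294, Pow(-195, 2)), Pow(Add(Mul(2, 187, Add(-52, 187)), -40123), -1)) = Mul(Add(32294, 38025), Pow(Add(Mul(2, 187, 135), -40123), -1)) = Mul(70319, Pow(Add(50490, -40123), -1)) = Mul(70319, Pow(10367, -1)) = Mul(70319, Rational(1, 10367)) = Rational(70319, 10367)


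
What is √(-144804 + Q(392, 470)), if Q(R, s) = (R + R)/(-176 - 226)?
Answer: 2*I*√1462576299/201 ≈ 380.53*I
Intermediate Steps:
Q(R, s) = -R/201 (Q(R, s) = (2*R)/(-402) = (2*R)*(-1/402) = -R/201)
√(-144804 + Q(392, 470)) = √(-144804 - 1/201*392) = √(-144804 - 392/201) = √(-29105996/201) = 2*I*√1462576299/201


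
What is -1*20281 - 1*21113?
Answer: -41394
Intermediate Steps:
-1*20281 - 1*21113 = -20281 - 21113 = -41394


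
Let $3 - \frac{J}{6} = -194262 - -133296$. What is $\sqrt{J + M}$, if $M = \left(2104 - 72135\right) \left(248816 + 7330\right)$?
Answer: $2 i \sqrt{4484448678} \approx 1.3393 \cdot 10^{5} i$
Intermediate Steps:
$M = -17938160526$ ($M = \left(-70031\right) 256146 = -17938160526$)
$J = 365814$ ($J = 18 - 6 \left(-194262 - -133296\right) = 18 - 6 \left(-194262 + 133296\right) = 18 - -365796 = 18 + 365796 = 365814$)
$\sqrt{J + M} = \sqrt{365814 - 17938160526} = \sqrt{-17937794712} = 2 i \sqrt{4484448678}$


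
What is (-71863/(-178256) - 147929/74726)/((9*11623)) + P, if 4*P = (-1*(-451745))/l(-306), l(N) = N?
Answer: -4371268866519008341/11843922731062032 ≈ -369.07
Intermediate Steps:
P = -451745/1224 (P = (-1*(-451745)/(-306))/4 = (451745*(-1/306))/4 = (¼)*(-451745/306) = -451745/1224 ≈ -369.07)
(-71863/(-178256) - 147929/74726)/((9*11623)) + P = (-71863/(-178256) - 147929/74726)/((9*11623)) - 451745/1224 = (-71863*(-1/178256) - 147929*1/74726)/104607 - 451745/1224 = (71863/178256 - 147929/74726)*(1/104607) - 451745/1224 = -10499598643/6660178928*1/104607 - 451745/1224 = -10499598643/696701337121296 - 451745/1224 = -4371268866519008341/11843922731062032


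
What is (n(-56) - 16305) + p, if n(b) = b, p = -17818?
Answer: -34179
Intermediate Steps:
(n(-56) - 16305) + p = (-56 - 16305) - 17818 = -16361 - 17818 = -34179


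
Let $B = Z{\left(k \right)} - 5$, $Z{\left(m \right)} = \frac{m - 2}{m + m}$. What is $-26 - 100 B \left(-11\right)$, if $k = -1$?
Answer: $-3876$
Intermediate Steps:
$Z{\left(m \right)} = \frac{-2 + m}{2 m}$
$B = - \frac{7}{2}$ ($B = \frac{-2 - 1}{2 \left(-1\right)} - 5 = \frac{1}{2} \left(-1\right) \left(-3\right) - 5 = \frac{3}{2} - 5 = - \frac{7}{2} \approx -3.5$)
$-26 - 100 B \left(-11\right) = -26 - 100 \left(\left(- \frac{7}{2}\right) \left(-11\right)\right) = -26 - 3850 = -3876$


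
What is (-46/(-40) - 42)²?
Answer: 667489/400 ≈ 1668.7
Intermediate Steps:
(-46/(-40) - 42)² = (-46*(-1/40) - 42)² = (23/20 - 42)² = (-817/20)² = 667489/400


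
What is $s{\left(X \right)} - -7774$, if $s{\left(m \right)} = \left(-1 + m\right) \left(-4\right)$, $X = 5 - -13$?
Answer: $7706$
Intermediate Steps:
$X = 18$ ($X = 5 + 13 = 18$)
$s{\left(m \right)} = 4 - 4 m$
$s{\left(X \right)} - -7774 = \left(4 - 72\right) - -7774 = \left(4 - 72\right) + 7774 = -68 + 7774 = 7706$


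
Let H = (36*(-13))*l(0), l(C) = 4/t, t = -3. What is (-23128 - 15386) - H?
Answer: -39138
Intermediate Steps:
l(C) = -4/3 (l(C) = 4/(-3) = 4*(-1/3) = -4/3)
H = 624 (H = (36*(-13))*(-4/3) = -468*(-4/3) = 624)
(-23128 - 15386) - H = (-23128 - 15386) - 1*624 = -38514 - 624 = -39138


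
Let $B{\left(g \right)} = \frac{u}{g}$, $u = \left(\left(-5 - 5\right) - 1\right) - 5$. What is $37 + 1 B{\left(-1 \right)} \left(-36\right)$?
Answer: $-539$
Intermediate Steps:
$u = -16$ ($u = \left(-10 - 1\right) - 5 = -11 - 5 = -16$)
$B{\left(g \right)} = - \frac{16}{g}$
$37 + 1 B{\left(-1 \right)} \left(-36\right) = 37 + 1 \left(- \frac{16}{-1}\right) \left(-36\right) = 37 + 1 \left(\left(-16\right) \left(-1\right)\right) \left(-36\right) = 37 + 1 \cdot 16 \left(-36\right) = 37 + 16 \left(-36\right) = 37 - 576 = -539$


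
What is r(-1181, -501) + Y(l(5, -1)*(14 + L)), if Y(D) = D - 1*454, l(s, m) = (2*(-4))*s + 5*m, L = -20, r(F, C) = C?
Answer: -685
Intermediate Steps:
l(s, m) = -8*s + 5*m
Y(D) = -454 + D (Y(D) = D - 454 = -454 + D)
r(-1181, -501) + Y(l(5, -1)*(14 + L)) = -501 + (-454 + (-8*5 + 5*(-1))*(14 - 20)) = -501 + (-454 + (-40 - 5)*(-6)) = -501 + (-454 - 45*(-6)) = -501 + (-454 + 270) = -501 - 184 = -685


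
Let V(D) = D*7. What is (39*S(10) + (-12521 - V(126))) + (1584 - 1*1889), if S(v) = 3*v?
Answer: -12538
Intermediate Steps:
V(D) = 7*D
(39*S(10) + (-12521 - V(126))) + (1584 - 1*1889) = (39*(3*10) + (-12521 - 7*126)) + (1584 - 1*1889) = (39*30 + (-12521 - 1*882)) + (1584 - 1889) = (1170 + (-12521 - 882)) - 305 = (1170 - 13403) - 305 = -12233 - 305 = -12538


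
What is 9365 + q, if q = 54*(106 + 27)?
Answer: 16547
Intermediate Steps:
q = 7182 (q = 54*133 = 7182)
9365 + q = 9365 + 7182 = 16547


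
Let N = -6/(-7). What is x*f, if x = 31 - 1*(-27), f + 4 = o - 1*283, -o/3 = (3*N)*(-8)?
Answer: -91466/7 ≈ -13067.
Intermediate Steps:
N = 6/7 (N = -6*(-1/7) = 6/7 ≈ 0.85714)
o = 432/7 (o = -3*3*(6/7)*(-8) = -54*(-8)/7 = -3*(-144/7) = 432/7 ≈ 61.714)
f = -1577/7 (f = -4 + (432/7 - 1*283) = -4 + (432/7 - 283) = -4 - 1549/7 = -1577/7 ≈ -225.29)
x = 58 (x = 31 + 27 = 58)
x*f = 58*(-1577/7) = -91466/7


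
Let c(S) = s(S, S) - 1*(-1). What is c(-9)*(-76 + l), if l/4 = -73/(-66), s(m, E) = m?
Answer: 18896/33 ≈ 572.61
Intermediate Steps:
l = 146/33 (l = 4*(-73/(-66)) = 4*(-73*(-1/66)) = 4*(73/66) = 146/33 ≈ 4.4242)
c(S) = 1 + S (c(S) = S - 1*(-1) = S + 1 = 1 + S)
c(-9)*(-76 + l) = (1 - 9)*(-76 + 146/33) = -8*(-2362/33) = 18896/33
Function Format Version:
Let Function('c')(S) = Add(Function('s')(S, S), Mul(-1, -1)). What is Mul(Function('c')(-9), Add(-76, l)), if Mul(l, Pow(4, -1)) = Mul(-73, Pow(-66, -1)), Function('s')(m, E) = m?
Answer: Rational(18896, 33) ≈ 572.61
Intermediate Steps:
l = Rational(146, 33) (l = Mul(4, Mul(-73, Pow(-66, -1))) = Mul(4, Mul(-73, Rational(-1, 66))) = Mul(4, Rational(73, 66)) = Rational(146, 33) ≈ 4.4242)
Function('c')(S) = Add(1, S) (Function('c')(S) = Add(S, Mul(-1, -1)) = Add(S, 1) = Add(1, S))
Mul(Function('c')(-9), Add(-76, l)) = Mul(Add(1, -9), Add(-76, Rational(146, 33))) = Mul(-8, Rational(-2362, 33)) = Rational(18896, 33)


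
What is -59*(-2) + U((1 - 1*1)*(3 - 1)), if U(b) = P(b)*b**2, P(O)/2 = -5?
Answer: 118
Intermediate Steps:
P(O) = -10 (P(O) = 2*(-5) = -10)
U(b) = -10*b**2
-59*(-2) + U((1 - 1*1)*(3 - 1)) = -59*(-2) - 10*(1 - 1*1)**2*(3 - 1)**2 = 118 - 10*4*(1 - 1)**2 = 118 - 10*(0*2)**2 = 118 - 10*0**2 = 118 - 10*0 = 118 + 0 = 118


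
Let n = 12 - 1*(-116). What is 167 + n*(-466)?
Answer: -59481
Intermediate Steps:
n = 128 (n = 12 + 116 = 128)
167 + n*(-466) = 167 + 128*(-466) = 167 - 59648 = -59481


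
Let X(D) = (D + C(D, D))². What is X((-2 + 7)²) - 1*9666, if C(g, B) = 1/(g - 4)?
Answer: -3986030/441 ≈ -9038.6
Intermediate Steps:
C(g, B) = 1/(-4 + g)
X(D) = (D + 1/(-4 + D))²
X((-2 + 7)²) - 1*9666 = ((-2 + 7)² + 1/(-4 + (-2 + 7)²))² - 1*9666 = (5² + 1/(-4 + 5²))² - 9666 = (25 + 1/(-4 + 25))² - 9666 = (25 + 1/21)² - 9666 = (526/21)² - 9666 = 276676/441 - 9666 = -3986030/441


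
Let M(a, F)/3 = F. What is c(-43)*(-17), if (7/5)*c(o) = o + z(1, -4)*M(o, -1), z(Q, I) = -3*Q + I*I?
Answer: 6970/7 ≈ 995.71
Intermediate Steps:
M(a, F) = 3*F
z(Q, I) = I² - 3*Q (z(Q, I) = -3*Q + I² = I² - 3*Q)
c(o) = -195/7 + 5*o/7 (c(o) = 5*(o + ((-4)² - 3*1)*(3*(-1)))/7 = 5*(o + (16 - 3)*(-3))/7 = 5*(o + 13*(-3))/7 = 5*(o - 39)/7 = 5*(-39 + o)/7 = -195/7 + 5*o/7)
c(-43)*(-17) = (-195/7 + (5/7)*(-43))*(-17) = (-195/7 - 215/7)*(-17) = -410/7*(-17) = 6970/7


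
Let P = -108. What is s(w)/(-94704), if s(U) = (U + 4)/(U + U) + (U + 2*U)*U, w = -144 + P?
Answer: -12002287/5966352 ≈ -2.0117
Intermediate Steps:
w = -252 (w = -144 - 108 = -252)
s(U) = 3*U² + (4 + U)/(2*U) (s(U) = (4 + U)/((2*U)) + (3*U)*U = (4 + U)*(1/(2*U)) + 3*U² = (4 + U)/(2*U) + 3*U² = 3*U² + (4 + U)/(2*U))
s(w)/(-94704) = ((½)*(4 - 252 + 6*(-252)³)/(-252))/(-94704) = ((½)*(-1/252)*(4 - 252 + 6*(-16003008)))*(-1/94704) = ((½)*(-1/252)*(4 - 252 - 96018048))*(-1/94704) = ((½)*(-1/252)*(-96018296))*(-1/94704) = (12002287/63)*(-1/94704) = -12002287/5966352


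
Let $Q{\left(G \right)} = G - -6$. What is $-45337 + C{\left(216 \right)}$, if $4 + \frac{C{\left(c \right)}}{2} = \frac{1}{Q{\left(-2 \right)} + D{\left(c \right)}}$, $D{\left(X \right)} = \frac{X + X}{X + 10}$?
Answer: $- \frac{15145117}{334} \approx -45345.0$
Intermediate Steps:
$D{\left(X \right)} = \frac{2 X}{10 + X}$
$Q{\left(G \right)} = 6 + G$ ($Q{\left(G \right)} = G + 6 = 6 + G$)
$C{\left(c \right)} = -8 + \frac{2}{4 + \frac{2 c}{10 + c}}$ ($C{\left(c \right)} = -8 + \frac{2}{\left(6 - 2\right) + \frac{2 c}{10 + c}} = -8 + \frac{2}{4 + \frac{2 c}{10 + c}}$)
$-45337 + C{\left(216 \right)} = -45337 + \frac{-150 - 4968}{20 + 3 \cdot 216} = -45337 + \frac{-150 - 4968}{20 + 648} = -45337 + \frac{1}{668} \left(-5118\right) = -45337 - \frac{2559}{334} = - \frac{15145117}{334}$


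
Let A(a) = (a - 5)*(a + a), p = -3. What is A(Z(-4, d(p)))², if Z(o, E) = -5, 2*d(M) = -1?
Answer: 10000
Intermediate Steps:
d(M) = -½ (d(M) = (½)*(-1) = -½)
A(a) = 2*a*(-5 + a) (A(a) = (-5 + a)*(2*a) = 2*a*(-5 + a))
A(Z(-4, d(p)))² = (2*(-5)*(-5 - 5))² = (2*(-5)*(-10))² = 100² = 10000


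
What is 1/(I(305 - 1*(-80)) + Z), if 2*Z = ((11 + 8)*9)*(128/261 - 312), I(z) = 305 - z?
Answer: -29/774708 ≈ -3.7433e-5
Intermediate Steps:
Z = -772388/29 (Z = (((11 + 8)*9)*(128/261 - 312))/2 = ((19*9)*(128*(1/261) - 312))/2 = (171*(128/261 - 312))/2 = (171*(-81304/261))/2 = (½)*(-1544776/29) = -772388/29 ≈ -26634.)
1/(I(305 - 1*(-80)) + Z) = 1/((305 - (305 - 1*(-80))) - 772388/29) = 1/((305 - (305 + 80)) - 772388/29) = 1/((305 - 1*385) - 772388/29) = 1/((305 - 385) - 772388/29) = 1/(-80 - 772388/29) = 1/(-774708/29) = -29/774708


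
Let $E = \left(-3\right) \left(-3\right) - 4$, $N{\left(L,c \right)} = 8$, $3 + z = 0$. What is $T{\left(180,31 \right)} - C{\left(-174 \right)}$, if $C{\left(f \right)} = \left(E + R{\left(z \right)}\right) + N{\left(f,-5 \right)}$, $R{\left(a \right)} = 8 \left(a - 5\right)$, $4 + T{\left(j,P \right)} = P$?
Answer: $78$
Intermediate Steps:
$z = -3$ ($z = -3 + 0 = -3$)
$T{\left(j,P \right)} = -4 + P$
$E = 5$ ($E = 9 - 4 = 5$)
$R{\left(a \right)} = -40 + 8 a$ ($R{\left(a \right)} = 8 \left(-5 + a\right) = -40 + 8 a$)
$C{\left(f \right)} = -51$ ($C{\left(f \right)} = \left(5 + \left(-40 + 8 \left(-3\right)\right)\right) + 8 = \left(5 - 64\right) + 8 = -59 + 8 = -51$)
$T{\left(180,31 \right)} - C{\left(-174 \right)} = \left(-4 + 31\right) - -51 = 27 + 51 = 78$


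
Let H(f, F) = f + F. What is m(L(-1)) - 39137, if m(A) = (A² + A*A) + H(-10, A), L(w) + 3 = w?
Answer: -39119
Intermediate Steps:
L(w) = -3 + w
H(f, F) = F + f
m(A) = -10 + A + 2*A² (m(A) = (A² + A*A) + (A - 10) = (A² + A²) + (-10 + A) = 2*A² + (-10 + A) = -10 + A + 2*A²)
m(L(-1)) - 39137 = (-10 + (-3 - 1) + 2*(-3 - 1)²) - 39137 = (-10 - 4 + 2*(-4)²) - 39137 = (-10 - 4 + 2*16) - 39137 = (-10 - 4 + 32) - 39137 = 18 - 39137 = -39119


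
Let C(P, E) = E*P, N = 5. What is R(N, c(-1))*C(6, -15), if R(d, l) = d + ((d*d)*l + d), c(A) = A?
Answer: 1350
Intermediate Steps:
R(d, l) = 2*d + l*d² (R(d, l) = d + (d²*l + d) = d + (l*d² + d) = d + (d + l*d²) = 2*d + l*d²)
R(N, c(-1))*C(6, -15) = (5*(2 + 5*(-1)))*(-15*6) = (5*(2 - 5))*(-90) = (5*(-3))*(-90) = -15*(-90) = 1350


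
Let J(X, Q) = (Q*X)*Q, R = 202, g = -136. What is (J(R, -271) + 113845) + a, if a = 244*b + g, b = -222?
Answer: 14894623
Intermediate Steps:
J(X, Q) = X*Q²
a = -54304 (a = 244*(-222) - 136 = -54168 - 136 = -54304)
(J(R, -271) + 113845) + a = (202*(-271)² + 113845) - 54304 = (202*73441 + 113845) - 54304 = (14835082 + 113845) - 54304 = 14948927 - 54304 = 14894623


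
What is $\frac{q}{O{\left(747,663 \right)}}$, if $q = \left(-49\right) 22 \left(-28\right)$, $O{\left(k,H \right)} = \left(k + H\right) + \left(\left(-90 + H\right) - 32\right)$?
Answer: $\frac{30184}{1951} \approx 15.471$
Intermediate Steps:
$O{\left(k,H \right)} = -122 + k + 2 H$ ($O{\left(k,H \right)} = \left(H + k\right) + \left(-122 + H\right) = -122 + k + 2 H$)
$q = 30184$ ($q = \left(-1078\right) \left(-28\right) = 30184$)
$\frac{q}{O{\left(747,663 \right)}} = \frac{30184}{-122 + 747 + 2 \cdot 663} = \frac{30184}{-122 + 747 + 1326} = \frac{30184}{1951}$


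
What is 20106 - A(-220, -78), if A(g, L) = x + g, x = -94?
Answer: 20420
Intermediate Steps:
A(g, L) = -94 + g
20106 - A(-220, -78) = 20106 - (-94 - 220) = 20106 - 1*(-314) = 20106 + 314 = 20420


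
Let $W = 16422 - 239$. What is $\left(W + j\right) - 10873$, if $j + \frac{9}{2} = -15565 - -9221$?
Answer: $- \frac{2077}{2} \approx -1038.5$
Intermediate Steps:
$W = 16183$
$j = - \frac{12697}{2}$ ($j = - \frac{9}{2} - 6344 = - \frac{12697}{2} \approx -6348.5$)
$\left(W + j\right) - 10873 = \left(16183 - \frac{12697}{2}\right) - 10873 = \frac{19669}{2} - 10873 = - \frac{2077}{2}$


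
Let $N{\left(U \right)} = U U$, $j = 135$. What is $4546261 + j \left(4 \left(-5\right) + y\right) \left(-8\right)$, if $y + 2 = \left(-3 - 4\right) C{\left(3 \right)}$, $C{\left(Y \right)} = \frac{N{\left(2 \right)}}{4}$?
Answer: $4577581$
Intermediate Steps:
$N{\left(U \right)} = U^{2}$
$C{\left(Y \right)} = 1$ ($C{\left(Y \right)} = \frac{2^{2}}{4} = 4 \cdot \frac{1}{4} = 1$)
$y = -9$ ($y = -2 + \left(-3 - 4\right) 1 = -2 - 7 = -9$)
$4546261 + j \left(4 \left(-5\right) + y\right) \left(-8\right) = 4546261 + 135 \left(4 \left(-5\right) - 9\right) \left(-8\right) = 4546261 + 135 \left(-20 - 9\right) \left(-8\right) = 4546261 + 135 \left(-29\right) \left(-8\right) = 4546261 - -31320 = 4546261 + 31320 = 4577581$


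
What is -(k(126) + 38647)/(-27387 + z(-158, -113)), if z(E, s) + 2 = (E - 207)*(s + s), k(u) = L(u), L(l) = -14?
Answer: -38633/55101 ≈ -0.70113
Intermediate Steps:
k(u) = -14
z(E, s) = -2 + 2*s*(-207 + E) (z(E, s) = -2 + (E - 207)*(s + s) = -2 + (-207 + E)*(2*s) = -2 + 2*s*(-207 + E))
-(k(126) + 38647)/(-27387 + z(-158, -113)) = -(-14 + 38647)/(-27387 + (-2 - 414*(-113) + 2*(-158)*(-113))) = -38633/(-27387 + (-2 + 46782 + 35708)) = -38633/(-27387 + 82488) = -38633/55101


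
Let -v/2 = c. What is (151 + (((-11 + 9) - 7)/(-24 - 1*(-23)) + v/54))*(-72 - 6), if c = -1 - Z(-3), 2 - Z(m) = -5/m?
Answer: -337064/27 ≈ -12484.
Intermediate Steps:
Z(m) = 2 + 5/m (Z(m) = 2 - (-5)/m = 2 + 5/m)
c = -4/3 (c = -1 - (2 + 5/(-3)) = -1 - (2 + 5*(-1/3)) = -1 - (2 - 5/3) = -1 - 1*1/3 = -1 - 1/3 = -4/3 ≈ -1.3333)
v = 8/3 (v = -2*(-4/3) = 8/3 ≈ 2.6667)
(151 + (((-11 + 9) - 7)/(-24 - 1*(-23)) + v/54))*(-72 - 6) = (151 + (((-11 + 9) - 7)/(-24 - 1*(-23)) + (8/3)/54))*(-72 - 6) = (151 + ((-2 - 7)/(-24 + 23) + (8/3)*(1/54)))*(-78) = (151 + (-9/(-1) + 4/81))*(-78) = (151 + (-9*(-1) + 4/81))*(-78) = (151 + (9 + 4/81))*(-78) = (151 + 733/81)*(-78) = (12964/81)*(-78) = -337064/27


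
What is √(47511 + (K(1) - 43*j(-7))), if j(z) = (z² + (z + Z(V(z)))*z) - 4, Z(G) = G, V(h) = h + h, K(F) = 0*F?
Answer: √39255 ≈ 198.13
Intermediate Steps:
K(F) = 0
V(h) = 2*h
j(z) = -4 + 4*z² (j(z) = (z² + (z + 2*z)*z) - 4 = (z² + (3*z)*z) - 4 = (z² + 3*z²) - 4 = 4*z² - 4 = -4 + 4*z²)
√(47511 + (K(1) - 43*j(-7))) = √(47511 + (0 - 43*(-4 + 4*(-7)²))) = √(47511 + (0 - 43*(-4 + 4*49))) = √(47511 + (0 - 43*(-4 + 196))) = √(47511 + (0 - 43*192)) = √(47511 + (0 - 8256)) = √(47511 - 8256) = √39255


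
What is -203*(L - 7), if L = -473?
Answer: 97440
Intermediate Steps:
-203*(L - 7) = -203*(-473 - 7) = -203*(-480) = 97440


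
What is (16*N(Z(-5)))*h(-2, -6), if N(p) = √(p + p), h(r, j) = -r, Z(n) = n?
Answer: 32*I*√10 ≈ 101.19*I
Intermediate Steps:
N(p) = √2*√p (N(p) = √(2*p) = √2*√p)
(16*N(Z(-5)))*h(-2, -6) = (16*(√2*√(-5)))*(-1*(-2)) = (16*(√2*(I*√5)))*2 = (16*(I*√10))*2 = (16*I*√10)*2 = 32*I*√10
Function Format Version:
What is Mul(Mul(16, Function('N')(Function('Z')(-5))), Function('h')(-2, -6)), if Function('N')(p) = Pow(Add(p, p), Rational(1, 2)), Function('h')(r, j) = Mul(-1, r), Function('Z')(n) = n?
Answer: Mul(32, I, Pow(10, Rational(1, 2))) ≈ Mul(101.19, I)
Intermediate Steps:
Function('N')(p) = Mul(Pow(2, Rational(1, 2)), Pow(p, Rational(1, 2))) (Function('N')(p) = Pow(Mul(2, p), Rational(1, 2)) = Mul(Pow(2, Rational(1, 2)), Pow(p, Rational(1, 2))))
Mul(Mul(16, Function('N')(Function('Z')(-5))), Function('h')(-2, -6)) = Mul(Mul(16, Mul(Pow(2, Rational(1, 2)), Pow(-5, Rational(1, 2)))), Mul(-1, -2)) = Mul(Mul(16, Mul(Pow(2, Rational(1, 2)), Mul(I, Pow(5, Rational(1, 2))))), 2) = Mul(Mul(16, Mul(I, Pow(10, Rational(1, 2)))), 2) = Mul(Mul(16, I, Pow(10, Rational(1, 2))), 2) = Mul(32, I, Pow(10, Rational(1, 2)))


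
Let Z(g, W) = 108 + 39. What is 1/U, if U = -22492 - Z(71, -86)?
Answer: -1/22639 ≈ -4.4172e-5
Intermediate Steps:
Z(g, W) = 147
U = -22639 (U = -22492 - 1*147 = -22492 - 147 = -22639)
1/U = 1/(-22639) = -1/22639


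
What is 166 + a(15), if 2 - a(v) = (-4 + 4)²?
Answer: 168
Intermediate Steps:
a(v) = 2 (a(v) = 2 - (-4 + 4)² = 2 - 1*0² = 2 - 1*0 = 2 + 0 = 2)
166 + a(15) = 166 + 2 = 168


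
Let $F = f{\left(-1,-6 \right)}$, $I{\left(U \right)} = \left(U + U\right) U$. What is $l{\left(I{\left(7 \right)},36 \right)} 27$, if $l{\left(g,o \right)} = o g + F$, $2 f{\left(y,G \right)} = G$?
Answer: $95175$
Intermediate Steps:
$f{\left(y,G \right)} = \frac{G}{2}$
$I{\left(U \right)} = 2 U^{2}$ ($I{\left(U \right)} = 2 U U = 2 U^{2}$)
$F = -3$ ($F = \frac{1}{2} \left(-6\right) = -3$)
$l{\left(g,o \right)} = -3 + g o$ ($l{\left(g,o \right)} = o g - 3 = g o - 3 = -3 + g o$)
$l{\left(I{\left(7 \right)},36 \right)} 27 = \left(-3 + 2 \cdot 7^{2} \cdot 36\right) 27 = \left(-3 + 2 \cdot 49 \cdot 36\right) 27 = \left(-3 + 98 \cdot 36\right) 27 = \left(-3 + 3528\right) 27 = 3525 \cdot 27 = 95175$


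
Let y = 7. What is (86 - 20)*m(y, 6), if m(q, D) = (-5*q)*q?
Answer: -16170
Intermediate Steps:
m(q, D) = -5*q**2
(86 - 20)*m(y, 6) = (86 - 20)*(-5*7**2) = 66*(-5*49) = 66*(-245) = -16170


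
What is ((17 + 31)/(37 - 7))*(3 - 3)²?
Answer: 0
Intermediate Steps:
((17 + 31)/(37 - 7))*(3 - 3)² = (48/30)*0² = (48*(1/30))*0 = (8/5)*0 = 0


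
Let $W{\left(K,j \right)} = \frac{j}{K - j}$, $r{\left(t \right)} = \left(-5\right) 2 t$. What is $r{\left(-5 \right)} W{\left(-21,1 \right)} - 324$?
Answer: $- \frac{3589}{11} \approx -326.27$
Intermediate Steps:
$r{\left(t \right)} = - 10 t$
$W{\left(K,j \right)} = \frac{j}{K - j}$
$r{\left(-5 \right)} W{\left(-21,1 \right)} - 324 = \left(-10\right) \left(-5\right) 1 \frac{1}{-21 - 1} - 324 = 50 \cdot 1 \frac{1}{-21 - 1} - 324 = 50 \cdot 1 \frac{1}{-22} - 324 = 50 \cdot 1 \left(- \frac{1}{22}\right) - 324 = 50 \left(- \frac{1}{22}\right) - 324 = - \frac{25}{11} - 324 = - \frac{3589}{11}$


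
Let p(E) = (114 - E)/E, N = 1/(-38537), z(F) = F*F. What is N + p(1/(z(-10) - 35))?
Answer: 285520632/38537 ≈ 7409.0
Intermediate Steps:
z(F) = F²
N = -1/38537 ≈ -2.5949e-5
p(E) = (114 - E)/E
N + p(1/(z(-10) - 35)) = -1/38537 + (114 - 1/((-10)² - 35))/(1/((-10)² - 35)) = -1/38537 + (114 - 1/(100 - 35))/(1/(100 - 35)) = -1/38537 + (114 - 1/65)/(1/65) = -1/38537 + (114 - 1*1/65)/(1/65) = -1/38537 + 65*(114 - 1/65) = -1/38537 + 65*(7409/65) = -1/38537 + 7409 = 285520632/38537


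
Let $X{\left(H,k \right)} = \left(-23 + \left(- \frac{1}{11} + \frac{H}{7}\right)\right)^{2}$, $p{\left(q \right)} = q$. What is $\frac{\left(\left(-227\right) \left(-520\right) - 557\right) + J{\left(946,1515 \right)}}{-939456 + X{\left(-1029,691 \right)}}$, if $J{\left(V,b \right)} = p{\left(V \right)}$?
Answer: $- \frac{14329909}{110173535} \approx -0.13007$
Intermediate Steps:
$J{\left(V,b \right)} = V$
$X{\left(H,k \right)} = \left(- \frac{254}{11} + \frac{H}{7}\right)^{2}$ ($X{\left(H,k \right)} = \left(-23 + \left(\left(-1\right) \frac{1}{11} + H \frac{1}{7}\right)\right)^{2} = \left(-23 + \left(- \frac{1}{11} + \frac{H}{7}\right)\right)^{2} = \left(- \frac{254}{11} + \frac{H}{7}\right)^{2}$)
$\frac{\left(\left(-227\right) \left(-520\right) - 557\right) + J{\left(946,1515 \right)}}{-939456 + X{\left(-1029,691 \right)}} = \frac{\left(\left(-227\right) \left(-520\right) - 557\right) + 946}{-939456 + \frac{\left(-1778 + 11 \left(-1029\right)\right)^{2}}{5929}} = \frac{\left(118040 - 557\right) + 946}{-939456 + \frac{\left(-1778 - 11319\right)^{2}}{5929}} = \frac{117483 + 946}{-939456 + \frac{\left(-13097\right)^{2}}{5929}} = \frac{118429}{-939456 + \frac{1}{5929} \cdot 171531409} = \frac{118429}{-939456 + \frac{3500641}{121}} = \frac{118429}{- \frac{110173535}{121}} = 118429 \left(- \frac{121}{110173535}\right) = - \frac{14329909}{110173535}$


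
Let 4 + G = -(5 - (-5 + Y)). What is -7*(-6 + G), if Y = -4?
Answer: 168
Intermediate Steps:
G = -18 (G = -4 - (5 - (-5 - 4)) = -4 - (5 - 1*(-9)) = -4 - (5 + 9) = -4 - 1*14 = -4 - 14 = -18)
-7*(-6 + G) = -7*(-6 - 18) = -7*(-24) = 168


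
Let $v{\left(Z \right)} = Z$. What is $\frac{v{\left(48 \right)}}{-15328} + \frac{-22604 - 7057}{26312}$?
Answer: $- \frac{14247087}{12603448} \approx -1.1304$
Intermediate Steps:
$\frac{v{\left(48 \right)}}{-15328} + \frac{-22604 - 7057}{26312} = \frac{48}{-15328} + \frac{-22604 - 7057}{26312} = 48 \left(- \frac{1}{15328}\right) - \frac{29661}{26312} = - \frac{3}{958} - \frac{29661}{26312} = - \frac{14247087}{12603448}$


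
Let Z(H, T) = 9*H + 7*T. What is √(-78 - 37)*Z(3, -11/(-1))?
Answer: 104*I*√115 ≈ 1115.3*I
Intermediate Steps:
Z(H, T) = 7*T + 9*H
√(-78 - 37)*Z(3, -11/(-1)) = √(-78 - 37)*(7*(-11/(-1)) + 9*3) = √(-115)*(7*(-11*(-1)) + 27) = (I*√115)*(7*11 + 27) = (I*√115)*(77 + 27) = (I*√115)*104 = 104*I*√115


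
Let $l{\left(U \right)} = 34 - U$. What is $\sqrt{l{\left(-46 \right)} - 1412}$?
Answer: $6 i \sqrt{37} \approx 36.497 i$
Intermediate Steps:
$\sqrt{l{\left(-46 \right)} - 1412} = \sqrt{\left(34 - -46\right) - 1412} = \sqrt{\left(34 + 46\right) - 1412} = \sqrt{80 - 1412} = \sqrt{-1332} = 6 i \sqrt{37}$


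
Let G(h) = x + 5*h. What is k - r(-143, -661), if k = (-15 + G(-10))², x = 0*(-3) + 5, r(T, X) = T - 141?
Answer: 3884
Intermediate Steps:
r(T, X) = -141 + T
x = 5 (x = 0 + 5 = 5)
G(h) = 5 + 5*h
k = 3600 (k = (-15 + (5 + 5*(-10)))² = (-15 + (5 - 50))² = (-15 - 45)² = (-60)² = 3600)
k - r(-143, -661) = 3600 - (-141 - 143) = 3600 - 1*(-284) = 3600 + 284 = 3884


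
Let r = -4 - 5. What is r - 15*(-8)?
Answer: 111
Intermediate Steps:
r = -9
r - 15*(-8) = -9 - 15*(-8) = -9 + 120 = 111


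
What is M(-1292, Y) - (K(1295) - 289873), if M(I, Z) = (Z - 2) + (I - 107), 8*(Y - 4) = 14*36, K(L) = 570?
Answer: 287969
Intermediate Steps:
Y = 67 (Y = 4 + (14*36)/8 = 4 + (⅛)*504 = 4 + 63 = 67)
M(I, Z) = -109 + I + Z (M(I, Z) = (-2 + Z) + (-107 + I) = -109 + I + Z)
M(-1292, Y) - (K(1295) - 289873) = (-109 - 1292 + 67) - (570 - 289873) = -1334 - 1*(-289303) = -1334 + 289303 = 287969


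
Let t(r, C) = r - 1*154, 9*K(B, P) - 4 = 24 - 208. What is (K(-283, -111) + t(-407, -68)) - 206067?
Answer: -206648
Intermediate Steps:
K(B, P) = -20 (K(B, P) = 4/9 + (24 - 208)/9 = 4/9 + (1/9)*(-184) = 4/9 - 184/9 = -20)
t(r, C) = -154 + r (t(r, C) = r - 154 = -154 + r)
(K(-283, -111) + t(-407, -68)) - 206067 = (-20 + (-154 - 407)) - 206067 = (-20 - 561) - 206067 = -581 - 206067 = -206648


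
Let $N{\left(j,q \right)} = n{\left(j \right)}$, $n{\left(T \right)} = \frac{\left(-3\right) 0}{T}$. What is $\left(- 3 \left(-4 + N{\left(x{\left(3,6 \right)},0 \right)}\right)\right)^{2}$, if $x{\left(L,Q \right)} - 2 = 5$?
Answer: $144$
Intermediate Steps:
$x{\left(L,Q \right)} = 7$ ($x{\left(L,Q \right)} = 2 + 5 = 7$)
$n{\left(T \right)} = 0$ ($n{\left(T \right)} = \frac{0}{T} = 0$)
$N{\left(j,q \right)} = 0$
$\left(- 3 \left(-4 + N{\left(x{\left(3,6 \right)},0 \right)}\right)\right)^{2} = \left(- 3 \left(-4 + 0\right)\right)^{2} = \left(\left(-3\right) \left(-4\right)\right)^{2} = 12^{2} = 144$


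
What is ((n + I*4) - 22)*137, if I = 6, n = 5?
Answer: 959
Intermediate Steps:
((n + I*4) - 22)*137 = ((5 + 6*4) - 22)*137 = ((5 + 24) - 22)*137 = (29 - 22)*137 = 7*137 = 959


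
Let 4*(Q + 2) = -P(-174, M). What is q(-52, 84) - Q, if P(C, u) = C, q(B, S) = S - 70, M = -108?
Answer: -55/2 ≈ -27.500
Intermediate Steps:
q(B, S) = -70 + S
Q = 83/2 (Q = -2 + (-1*(-174))/4 = -2 + (¼)*174 = -2 + 87/2 = 83/2 ≈ 41.500)
q(-52, 84) - Q = (-70 + 84) - 1*83/2 = 14 - 83/2 = -55/2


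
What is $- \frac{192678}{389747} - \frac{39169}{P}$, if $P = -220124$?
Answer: $- \frac{27147051829}{85792668628} \approx -0.31643$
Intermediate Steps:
$- \frac{192678}{389747} - \frac{39169}{P} = - \frac{192678}{389747} - \frac{39169}{-220124} = \left(-192678\right) \frac{1}{389747} - - \frac{39169}{220124} = - \frac{192678}{389747} + \frac{39169}{220124} = - \frac{27147051829}{85792668628}$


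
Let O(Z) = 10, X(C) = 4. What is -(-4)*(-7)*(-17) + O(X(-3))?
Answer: 486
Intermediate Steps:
-(-4)*(-7)*(-17) + O(X(-3)) = -(-4)*(-7)*(-17) + 10 = -1*28*(-17) + 10 = -28*(-17) + 10 = 476 + 10 = 486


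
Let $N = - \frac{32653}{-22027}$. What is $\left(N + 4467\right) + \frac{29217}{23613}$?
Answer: $\frac{774935500155}{173374517} \approx 4469.7$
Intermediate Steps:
$N = \frac{32653}{22027}$ ($N = \left(-32653\right) \left(- \frac{1}{22027}\right) = \frac{32653}{22027} \approx 1.4824$)
$\left(N + 4467\right) + \frac{29217}{23613} = \left(\frac{32653}{22027} + 4467\right) + \frac{29217}{23613} = \frac{98427262}{22027} + 29217 \cdot \frac{1}{23613} = \frac{98427262}{22027} + \frac{9739}{7871} = \frac{774935500155}{173374517}$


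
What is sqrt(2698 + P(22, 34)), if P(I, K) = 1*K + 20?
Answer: 8*sqrt(43) ≈ 52.460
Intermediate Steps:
P(I, K) = 20 + K (P(I, K) = K + 20 = 20 + K)
sqrt(2698 + P(22, 34)) = sqrt(2698 + (20 + 34)) = sqrt(2698 + 54) = sqrt(2752) = 8*sqrt(43)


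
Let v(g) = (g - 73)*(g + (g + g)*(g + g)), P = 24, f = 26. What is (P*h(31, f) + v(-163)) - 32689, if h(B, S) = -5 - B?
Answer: -25076221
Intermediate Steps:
v(g) = (-73 + g)*(g + 4*g²) (v(g) = (-73 + g)*(g + (2*g)*(2*g)) = (-73 + g)*(g + 4*g²))
(P*h(31, f) + v(-163)) - 32689 = (24*(-5 - 1*31) - 163*(-73 - 291*(-163) + 4*(-163)²)) - 32689 = (24*(-5 - 31) - 163*(-73 + 47433 + 4*26569)) - 32689 = (24*(-36) - 163*(-73 + 47433 + 106276)) - 32689 = (-864 - 163*153636) - 32689 = (-864 - 25042668) - 32689 = -25043532 - 32689 = -25076221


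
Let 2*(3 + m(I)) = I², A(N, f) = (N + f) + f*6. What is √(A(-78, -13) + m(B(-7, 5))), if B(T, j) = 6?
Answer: I*√154 ≈ 12.41*I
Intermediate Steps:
A(N, f) = N + 7*f (A(N, f) = (N + f) + 6*f = N + 7*f)
m(I) = -3 + I²/2
√(A(-78, -13) + m(B(-7, 5))) = √((-78 + 7*(-13)) + (-3 + (½)*6²)) = √((-78 - 91) + (-3 + (½)*36)) = √(-169 + (-3 + 18)) = √(-169 + 15) = √(-154) = I*√154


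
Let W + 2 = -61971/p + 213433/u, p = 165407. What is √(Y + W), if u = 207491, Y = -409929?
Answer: 283*I*√49826241091210441821/3120042167 ≈ 640.26*I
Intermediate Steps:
W = -46196040204/34320463837 (W = -2 + (-61971/165407 + 213433/207491) = -2 + 22444887470/34320463837 = -46196040204/34320463837 ≈ -1.3460)
√(Y + W) = √(-409929 - 46196040204/34320463837) = √(-14068999616277777/34320463837) = 283*I*√49826241091210441821/3120042167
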